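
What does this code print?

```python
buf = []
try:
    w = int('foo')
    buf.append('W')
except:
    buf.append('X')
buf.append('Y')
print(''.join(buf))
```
XY

Exception raised in try, caught by bare except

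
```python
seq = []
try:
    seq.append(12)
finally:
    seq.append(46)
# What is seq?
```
[12, 46]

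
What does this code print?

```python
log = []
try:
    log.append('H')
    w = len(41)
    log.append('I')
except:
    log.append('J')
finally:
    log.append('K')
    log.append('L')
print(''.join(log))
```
HJKL

Code before exception runs, then except, then all of finally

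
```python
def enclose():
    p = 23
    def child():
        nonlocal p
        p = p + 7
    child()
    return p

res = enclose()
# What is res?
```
30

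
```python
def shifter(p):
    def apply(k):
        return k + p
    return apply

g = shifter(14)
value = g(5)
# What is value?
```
19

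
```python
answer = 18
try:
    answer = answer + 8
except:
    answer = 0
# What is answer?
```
26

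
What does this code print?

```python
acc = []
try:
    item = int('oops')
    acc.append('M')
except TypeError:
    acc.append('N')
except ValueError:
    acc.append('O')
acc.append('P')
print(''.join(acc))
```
OP

ValueError is caught by its specific handler, not TypeError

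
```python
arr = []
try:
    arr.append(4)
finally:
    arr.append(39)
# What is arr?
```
[4, 39]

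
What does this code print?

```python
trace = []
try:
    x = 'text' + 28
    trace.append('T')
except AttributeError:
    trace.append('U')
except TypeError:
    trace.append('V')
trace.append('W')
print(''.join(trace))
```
VW

TypeError is caught by its specific handler, not AttributeError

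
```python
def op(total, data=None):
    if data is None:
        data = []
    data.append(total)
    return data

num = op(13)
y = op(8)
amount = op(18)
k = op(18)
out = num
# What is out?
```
[13]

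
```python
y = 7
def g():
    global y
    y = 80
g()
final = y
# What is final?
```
80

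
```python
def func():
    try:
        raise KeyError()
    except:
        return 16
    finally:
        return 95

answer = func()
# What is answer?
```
95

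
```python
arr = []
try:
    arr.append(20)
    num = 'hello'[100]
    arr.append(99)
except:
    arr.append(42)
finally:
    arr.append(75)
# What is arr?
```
[20, 42, 75]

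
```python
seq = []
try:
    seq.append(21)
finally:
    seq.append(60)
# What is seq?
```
[21, 60]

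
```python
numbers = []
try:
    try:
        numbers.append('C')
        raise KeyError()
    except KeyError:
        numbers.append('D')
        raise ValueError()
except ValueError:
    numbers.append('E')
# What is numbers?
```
['C', 'D', 'E']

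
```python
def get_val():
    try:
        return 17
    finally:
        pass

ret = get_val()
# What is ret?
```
17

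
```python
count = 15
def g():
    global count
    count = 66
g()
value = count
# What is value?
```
66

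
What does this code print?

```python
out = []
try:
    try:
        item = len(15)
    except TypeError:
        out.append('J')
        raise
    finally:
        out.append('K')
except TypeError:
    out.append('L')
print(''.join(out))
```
JKL

finally runs before re-raised exception propagates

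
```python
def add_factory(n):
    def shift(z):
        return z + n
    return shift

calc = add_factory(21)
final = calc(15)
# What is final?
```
36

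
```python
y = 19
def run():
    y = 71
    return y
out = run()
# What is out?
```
71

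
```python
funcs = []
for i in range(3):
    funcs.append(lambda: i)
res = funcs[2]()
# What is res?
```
2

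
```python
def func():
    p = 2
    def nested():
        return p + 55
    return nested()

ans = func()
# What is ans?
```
57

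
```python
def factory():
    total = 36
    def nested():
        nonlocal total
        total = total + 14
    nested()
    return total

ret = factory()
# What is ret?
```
50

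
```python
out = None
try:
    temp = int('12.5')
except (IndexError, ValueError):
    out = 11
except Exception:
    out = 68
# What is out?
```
11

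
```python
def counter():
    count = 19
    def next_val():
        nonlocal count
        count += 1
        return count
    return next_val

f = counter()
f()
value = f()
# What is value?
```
21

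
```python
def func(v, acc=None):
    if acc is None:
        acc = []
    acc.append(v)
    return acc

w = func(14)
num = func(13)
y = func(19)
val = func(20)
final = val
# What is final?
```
[20]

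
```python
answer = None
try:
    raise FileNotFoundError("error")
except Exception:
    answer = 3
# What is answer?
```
3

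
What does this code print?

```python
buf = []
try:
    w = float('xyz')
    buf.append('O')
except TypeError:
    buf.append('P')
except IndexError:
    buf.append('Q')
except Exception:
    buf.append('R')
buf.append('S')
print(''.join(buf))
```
RS

ValueError not specifically caught, falls to Exception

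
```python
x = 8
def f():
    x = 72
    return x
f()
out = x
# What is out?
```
8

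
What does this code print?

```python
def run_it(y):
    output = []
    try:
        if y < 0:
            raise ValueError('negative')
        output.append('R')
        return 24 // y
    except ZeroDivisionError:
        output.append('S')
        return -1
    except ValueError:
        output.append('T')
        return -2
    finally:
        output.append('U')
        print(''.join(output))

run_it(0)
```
RSU

y=0 causes ZeroDivisionError, caught, finally prints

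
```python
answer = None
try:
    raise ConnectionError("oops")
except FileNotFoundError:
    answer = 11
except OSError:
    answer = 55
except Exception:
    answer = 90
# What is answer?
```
55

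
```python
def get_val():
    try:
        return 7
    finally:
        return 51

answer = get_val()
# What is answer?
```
51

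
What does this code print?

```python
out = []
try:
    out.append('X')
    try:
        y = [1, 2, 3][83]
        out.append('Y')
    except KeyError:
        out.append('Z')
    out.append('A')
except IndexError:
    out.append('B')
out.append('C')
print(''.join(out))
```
XBC

Inner handler doesn't match, propagates to outer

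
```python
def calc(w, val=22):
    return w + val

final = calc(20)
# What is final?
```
42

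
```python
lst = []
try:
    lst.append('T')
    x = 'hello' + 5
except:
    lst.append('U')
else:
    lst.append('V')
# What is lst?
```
['T', 'U']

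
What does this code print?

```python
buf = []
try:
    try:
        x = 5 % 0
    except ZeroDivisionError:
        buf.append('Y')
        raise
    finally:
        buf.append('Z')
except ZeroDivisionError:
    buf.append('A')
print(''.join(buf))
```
YZA

finally runs before re-raised exception propagates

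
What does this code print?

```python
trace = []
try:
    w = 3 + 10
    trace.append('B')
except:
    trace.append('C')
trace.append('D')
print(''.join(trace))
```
BD

No exception, try block completes normally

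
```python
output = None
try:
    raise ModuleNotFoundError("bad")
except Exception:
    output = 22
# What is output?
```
22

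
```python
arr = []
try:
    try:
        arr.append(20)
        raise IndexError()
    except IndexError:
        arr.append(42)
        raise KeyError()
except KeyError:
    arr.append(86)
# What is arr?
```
[20, 42, 86]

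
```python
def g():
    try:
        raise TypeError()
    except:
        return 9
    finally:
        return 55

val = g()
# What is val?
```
55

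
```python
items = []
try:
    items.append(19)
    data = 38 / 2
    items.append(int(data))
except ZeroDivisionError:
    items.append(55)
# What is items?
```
[19, 19]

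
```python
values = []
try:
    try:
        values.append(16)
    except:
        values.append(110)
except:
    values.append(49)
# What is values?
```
[16]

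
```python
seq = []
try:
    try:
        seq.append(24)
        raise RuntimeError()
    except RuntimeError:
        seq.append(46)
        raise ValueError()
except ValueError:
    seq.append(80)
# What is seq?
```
[24, 46, 80]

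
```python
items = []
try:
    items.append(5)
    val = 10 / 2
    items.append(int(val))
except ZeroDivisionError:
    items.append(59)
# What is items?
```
[5, 5]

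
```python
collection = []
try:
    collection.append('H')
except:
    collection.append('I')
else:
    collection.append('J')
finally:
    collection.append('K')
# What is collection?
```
['H', 'J', 'K']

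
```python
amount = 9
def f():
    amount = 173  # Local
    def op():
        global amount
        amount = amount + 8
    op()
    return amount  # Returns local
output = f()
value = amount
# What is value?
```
17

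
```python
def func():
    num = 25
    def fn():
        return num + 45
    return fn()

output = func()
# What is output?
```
70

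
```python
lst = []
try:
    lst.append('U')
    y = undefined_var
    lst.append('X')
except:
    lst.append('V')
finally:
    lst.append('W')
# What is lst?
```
['U', 'V', 'W']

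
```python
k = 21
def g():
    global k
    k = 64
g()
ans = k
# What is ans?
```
64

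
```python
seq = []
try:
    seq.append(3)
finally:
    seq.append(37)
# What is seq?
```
[3, 37]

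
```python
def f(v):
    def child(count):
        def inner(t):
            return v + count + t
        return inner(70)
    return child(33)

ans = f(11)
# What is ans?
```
114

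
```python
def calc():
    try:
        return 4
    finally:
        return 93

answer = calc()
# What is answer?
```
93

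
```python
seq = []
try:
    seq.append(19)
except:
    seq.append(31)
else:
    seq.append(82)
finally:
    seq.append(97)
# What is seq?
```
[19, 82, 97]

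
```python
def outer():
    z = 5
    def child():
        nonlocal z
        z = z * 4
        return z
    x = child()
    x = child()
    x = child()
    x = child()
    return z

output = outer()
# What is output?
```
1280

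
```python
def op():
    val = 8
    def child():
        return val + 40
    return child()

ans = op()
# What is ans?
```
48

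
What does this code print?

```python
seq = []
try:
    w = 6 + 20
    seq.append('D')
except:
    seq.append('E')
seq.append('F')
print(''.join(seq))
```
DF

No exception, try block completes normally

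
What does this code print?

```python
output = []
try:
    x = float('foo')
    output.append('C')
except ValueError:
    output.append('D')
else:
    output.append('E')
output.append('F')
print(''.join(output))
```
DF

else block skipped when exception is caught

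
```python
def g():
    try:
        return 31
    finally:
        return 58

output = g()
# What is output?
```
58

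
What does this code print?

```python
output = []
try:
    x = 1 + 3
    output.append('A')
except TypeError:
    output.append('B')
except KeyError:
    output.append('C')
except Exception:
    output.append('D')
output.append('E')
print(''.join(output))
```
AE

No exception, try block completes normally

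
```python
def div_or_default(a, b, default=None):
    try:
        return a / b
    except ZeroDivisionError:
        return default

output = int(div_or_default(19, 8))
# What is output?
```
2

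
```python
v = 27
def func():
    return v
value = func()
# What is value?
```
27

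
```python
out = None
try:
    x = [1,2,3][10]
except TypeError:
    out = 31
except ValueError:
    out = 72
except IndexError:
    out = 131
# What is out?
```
131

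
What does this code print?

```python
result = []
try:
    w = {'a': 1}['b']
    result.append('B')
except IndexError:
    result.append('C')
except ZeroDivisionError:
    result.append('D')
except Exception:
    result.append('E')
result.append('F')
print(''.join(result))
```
EF

KeyError not specifically caught, falls to Exception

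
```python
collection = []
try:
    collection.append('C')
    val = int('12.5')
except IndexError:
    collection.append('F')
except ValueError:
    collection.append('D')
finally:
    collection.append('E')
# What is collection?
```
['C', 'D', 'E']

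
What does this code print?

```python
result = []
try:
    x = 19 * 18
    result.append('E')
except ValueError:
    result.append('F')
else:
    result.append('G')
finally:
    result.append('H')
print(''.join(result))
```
EGH

else runs before finally when no exception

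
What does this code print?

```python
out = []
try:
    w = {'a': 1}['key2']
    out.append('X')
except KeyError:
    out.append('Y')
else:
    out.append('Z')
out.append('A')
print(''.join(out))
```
YA

else block skipped when exception is caught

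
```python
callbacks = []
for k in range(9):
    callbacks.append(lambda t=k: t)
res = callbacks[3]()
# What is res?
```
3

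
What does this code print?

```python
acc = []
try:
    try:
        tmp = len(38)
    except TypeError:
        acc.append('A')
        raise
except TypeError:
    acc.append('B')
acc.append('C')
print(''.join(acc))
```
ABC

raise without argument re-raises current exception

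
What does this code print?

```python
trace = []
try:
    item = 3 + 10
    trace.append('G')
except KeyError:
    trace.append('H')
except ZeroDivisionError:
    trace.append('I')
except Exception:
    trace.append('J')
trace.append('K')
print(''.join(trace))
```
GK

No exception, try block completes normally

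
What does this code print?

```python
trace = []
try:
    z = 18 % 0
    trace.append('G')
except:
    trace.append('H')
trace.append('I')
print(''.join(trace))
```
HI

Exception raised in try, caught by bare except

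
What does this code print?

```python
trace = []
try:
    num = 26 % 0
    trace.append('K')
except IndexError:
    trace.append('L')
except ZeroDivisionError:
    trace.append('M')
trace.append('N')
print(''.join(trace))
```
MN

ZeroDivisionError is caught by its specific handler, not IndexError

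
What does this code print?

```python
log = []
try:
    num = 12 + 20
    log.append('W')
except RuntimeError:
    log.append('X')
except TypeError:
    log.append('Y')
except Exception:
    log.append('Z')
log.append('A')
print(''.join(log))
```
WA

No exception, try block completes normally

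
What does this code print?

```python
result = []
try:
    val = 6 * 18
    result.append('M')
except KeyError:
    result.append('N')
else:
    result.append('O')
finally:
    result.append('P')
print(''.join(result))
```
MOP

else runs before finally when no exception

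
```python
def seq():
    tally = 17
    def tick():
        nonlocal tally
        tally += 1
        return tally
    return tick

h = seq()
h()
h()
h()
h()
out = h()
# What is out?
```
22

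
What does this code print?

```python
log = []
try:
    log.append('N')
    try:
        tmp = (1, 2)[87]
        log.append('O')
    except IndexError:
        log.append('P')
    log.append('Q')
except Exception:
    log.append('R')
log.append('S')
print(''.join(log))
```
NPQS

Inner exception caught by inner handler, outer continues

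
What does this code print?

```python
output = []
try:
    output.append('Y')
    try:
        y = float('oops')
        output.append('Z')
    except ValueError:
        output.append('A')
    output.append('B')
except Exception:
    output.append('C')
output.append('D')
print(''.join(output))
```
YABD

Inner exception caught by inner handler, outer continues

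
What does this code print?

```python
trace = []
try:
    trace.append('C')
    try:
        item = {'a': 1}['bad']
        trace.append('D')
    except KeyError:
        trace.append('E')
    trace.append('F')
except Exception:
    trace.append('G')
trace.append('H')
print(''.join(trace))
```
CEFH

Inner exception caught by inner handler, outer continues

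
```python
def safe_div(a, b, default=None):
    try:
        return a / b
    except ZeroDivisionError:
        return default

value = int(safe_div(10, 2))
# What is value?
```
5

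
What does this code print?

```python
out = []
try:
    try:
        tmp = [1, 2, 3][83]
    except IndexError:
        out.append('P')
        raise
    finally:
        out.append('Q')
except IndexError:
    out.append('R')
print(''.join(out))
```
PQR

finally runs before re-raised exception propagates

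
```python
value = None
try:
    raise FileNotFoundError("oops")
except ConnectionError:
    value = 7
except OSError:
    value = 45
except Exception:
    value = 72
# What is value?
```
45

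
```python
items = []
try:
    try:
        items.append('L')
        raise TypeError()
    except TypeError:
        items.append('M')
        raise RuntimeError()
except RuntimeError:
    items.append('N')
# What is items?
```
['L', 'M', 'N']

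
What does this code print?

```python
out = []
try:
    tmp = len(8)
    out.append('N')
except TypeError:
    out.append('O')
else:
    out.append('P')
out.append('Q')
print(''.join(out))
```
OQ

else block skipped when exception is caught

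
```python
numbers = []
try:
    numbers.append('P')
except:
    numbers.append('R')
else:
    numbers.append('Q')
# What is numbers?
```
['P', 'Q']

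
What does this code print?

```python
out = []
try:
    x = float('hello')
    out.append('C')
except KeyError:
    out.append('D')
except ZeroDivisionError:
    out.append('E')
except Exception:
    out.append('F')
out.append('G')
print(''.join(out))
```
FG

ValueError not specifically caught, falls to Exception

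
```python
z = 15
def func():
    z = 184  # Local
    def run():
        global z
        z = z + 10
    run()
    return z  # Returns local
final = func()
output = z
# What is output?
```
25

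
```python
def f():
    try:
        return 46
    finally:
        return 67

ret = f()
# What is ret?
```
67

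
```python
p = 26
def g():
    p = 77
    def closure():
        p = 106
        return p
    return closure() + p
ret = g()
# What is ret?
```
183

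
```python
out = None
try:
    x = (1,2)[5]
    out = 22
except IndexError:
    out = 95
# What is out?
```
95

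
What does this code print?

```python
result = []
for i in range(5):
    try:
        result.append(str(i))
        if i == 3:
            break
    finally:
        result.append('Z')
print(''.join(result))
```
0Z1Z2Z3Z

finally runs even when breaking out of loop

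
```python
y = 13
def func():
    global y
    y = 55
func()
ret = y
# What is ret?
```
55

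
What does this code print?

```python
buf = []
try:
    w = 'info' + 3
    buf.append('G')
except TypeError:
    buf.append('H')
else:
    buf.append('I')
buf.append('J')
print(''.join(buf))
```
HJ

else block skipped when exception is caught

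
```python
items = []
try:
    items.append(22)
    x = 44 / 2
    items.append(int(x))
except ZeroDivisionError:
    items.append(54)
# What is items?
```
[22, 22]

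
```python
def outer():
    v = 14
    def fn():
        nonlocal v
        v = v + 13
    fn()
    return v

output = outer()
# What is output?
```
27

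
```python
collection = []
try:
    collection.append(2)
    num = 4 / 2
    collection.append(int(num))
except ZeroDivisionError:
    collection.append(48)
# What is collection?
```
[2, 2]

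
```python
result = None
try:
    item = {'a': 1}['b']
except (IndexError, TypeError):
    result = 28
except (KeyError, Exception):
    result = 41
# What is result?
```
41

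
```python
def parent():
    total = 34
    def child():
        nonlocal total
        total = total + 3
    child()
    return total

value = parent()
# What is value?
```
37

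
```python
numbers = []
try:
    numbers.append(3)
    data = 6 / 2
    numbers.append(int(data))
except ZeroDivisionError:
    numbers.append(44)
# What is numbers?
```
[3, 3]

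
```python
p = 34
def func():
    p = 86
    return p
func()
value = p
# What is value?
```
34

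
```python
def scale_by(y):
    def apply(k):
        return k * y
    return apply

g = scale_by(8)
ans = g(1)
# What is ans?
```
8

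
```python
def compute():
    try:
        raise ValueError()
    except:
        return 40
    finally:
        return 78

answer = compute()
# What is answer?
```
78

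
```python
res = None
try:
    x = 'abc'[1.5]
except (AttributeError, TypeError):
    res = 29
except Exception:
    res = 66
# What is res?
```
29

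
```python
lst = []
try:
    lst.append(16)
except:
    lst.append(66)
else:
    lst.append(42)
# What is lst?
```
[16, 42]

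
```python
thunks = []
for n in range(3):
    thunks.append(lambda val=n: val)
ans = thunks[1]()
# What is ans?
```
1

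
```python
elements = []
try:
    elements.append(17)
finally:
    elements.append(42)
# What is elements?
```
[17, 42]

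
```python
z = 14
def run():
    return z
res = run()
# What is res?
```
14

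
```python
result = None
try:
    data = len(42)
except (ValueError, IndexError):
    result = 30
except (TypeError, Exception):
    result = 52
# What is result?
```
52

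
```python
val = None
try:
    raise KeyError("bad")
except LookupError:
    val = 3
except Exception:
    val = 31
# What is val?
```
3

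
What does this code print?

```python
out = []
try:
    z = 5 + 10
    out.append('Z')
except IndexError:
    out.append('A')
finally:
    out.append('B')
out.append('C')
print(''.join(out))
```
ZBC

finally runs after normal execution too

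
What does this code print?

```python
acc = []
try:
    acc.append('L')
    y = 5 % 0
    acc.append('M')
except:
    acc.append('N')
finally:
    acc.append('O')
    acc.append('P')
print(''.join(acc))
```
LNOP

Code before exception runs, then except, then all of finally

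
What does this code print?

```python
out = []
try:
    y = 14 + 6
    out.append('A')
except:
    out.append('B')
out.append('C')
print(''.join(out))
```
AC

No exception, try block completes normally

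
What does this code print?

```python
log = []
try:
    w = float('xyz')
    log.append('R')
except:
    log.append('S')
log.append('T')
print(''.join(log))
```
ST

Exception raised in try, caught by bare except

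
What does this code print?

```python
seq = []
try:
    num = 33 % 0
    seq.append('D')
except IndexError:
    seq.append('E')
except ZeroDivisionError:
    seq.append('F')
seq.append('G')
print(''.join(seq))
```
FG

ZeroDivisionError is caught by its specific handler, not IndexError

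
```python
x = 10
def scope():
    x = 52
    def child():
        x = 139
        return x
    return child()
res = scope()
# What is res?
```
139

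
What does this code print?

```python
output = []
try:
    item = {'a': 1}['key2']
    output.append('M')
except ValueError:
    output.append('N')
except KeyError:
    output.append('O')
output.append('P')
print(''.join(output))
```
OP

KeyError is caught by its specific handler, not ValueError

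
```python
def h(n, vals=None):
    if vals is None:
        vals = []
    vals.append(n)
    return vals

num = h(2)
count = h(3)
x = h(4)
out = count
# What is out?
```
[3]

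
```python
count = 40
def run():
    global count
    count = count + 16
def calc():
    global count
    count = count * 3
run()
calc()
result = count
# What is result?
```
168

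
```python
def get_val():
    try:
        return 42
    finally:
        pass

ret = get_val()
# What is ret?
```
42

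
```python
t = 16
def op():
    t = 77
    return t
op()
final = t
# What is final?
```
16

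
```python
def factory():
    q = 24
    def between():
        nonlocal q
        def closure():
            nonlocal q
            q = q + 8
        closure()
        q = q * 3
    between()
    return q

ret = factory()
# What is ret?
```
96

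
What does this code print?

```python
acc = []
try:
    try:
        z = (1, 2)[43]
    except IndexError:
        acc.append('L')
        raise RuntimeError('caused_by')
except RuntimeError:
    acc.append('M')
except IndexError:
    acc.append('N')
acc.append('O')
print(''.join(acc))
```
LMO

RuntimeError raised and caught, original IndexError not re-raised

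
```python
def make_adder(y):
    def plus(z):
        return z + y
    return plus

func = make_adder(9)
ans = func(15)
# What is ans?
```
24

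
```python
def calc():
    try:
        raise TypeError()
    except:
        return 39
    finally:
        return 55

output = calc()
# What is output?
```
55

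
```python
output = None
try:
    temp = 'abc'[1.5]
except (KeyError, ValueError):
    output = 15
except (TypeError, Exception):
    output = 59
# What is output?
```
59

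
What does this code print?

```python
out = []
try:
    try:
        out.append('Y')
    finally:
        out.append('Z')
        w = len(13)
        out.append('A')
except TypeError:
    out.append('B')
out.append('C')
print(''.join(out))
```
YZBC

Exception in inner finally caught by outer except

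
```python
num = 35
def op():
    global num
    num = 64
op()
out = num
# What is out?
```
64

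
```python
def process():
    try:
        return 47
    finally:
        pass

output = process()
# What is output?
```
47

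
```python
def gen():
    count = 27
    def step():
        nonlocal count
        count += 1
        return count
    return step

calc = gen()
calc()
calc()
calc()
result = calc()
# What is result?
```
31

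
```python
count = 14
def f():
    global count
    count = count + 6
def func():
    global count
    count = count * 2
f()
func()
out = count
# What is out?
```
40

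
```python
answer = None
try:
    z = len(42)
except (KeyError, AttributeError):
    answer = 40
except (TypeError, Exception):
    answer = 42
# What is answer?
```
42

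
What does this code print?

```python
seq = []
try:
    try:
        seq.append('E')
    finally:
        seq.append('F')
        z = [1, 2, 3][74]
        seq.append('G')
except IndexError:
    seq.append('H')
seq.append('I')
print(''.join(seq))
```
EFHI

Exception in inner finally caught by outer except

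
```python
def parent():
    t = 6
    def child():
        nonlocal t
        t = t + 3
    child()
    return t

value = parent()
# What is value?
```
9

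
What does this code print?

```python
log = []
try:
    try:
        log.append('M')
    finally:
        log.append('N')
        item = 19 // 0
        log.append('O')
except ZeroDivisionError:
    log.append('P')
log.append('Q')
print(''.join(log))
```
MNPQ

Exception in inner finally caught by outer except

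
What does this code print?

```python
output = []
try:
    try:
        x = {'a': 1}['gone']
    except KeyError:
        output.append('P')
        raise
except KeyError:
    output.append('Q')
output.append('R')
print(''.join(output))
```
PQR

raise without argument re-raises current exception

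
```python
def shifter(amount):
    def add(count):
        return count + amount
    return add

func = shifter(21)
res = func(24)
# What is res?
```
45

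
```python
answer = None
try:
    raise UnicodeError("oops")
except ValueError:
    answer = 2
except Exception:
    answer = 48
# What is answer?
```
2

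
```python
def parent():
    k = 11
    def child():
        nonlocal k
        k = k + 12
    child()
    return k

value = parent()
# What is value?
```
23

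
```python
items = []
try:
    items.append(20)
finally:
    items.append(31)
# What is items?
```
[20, 31]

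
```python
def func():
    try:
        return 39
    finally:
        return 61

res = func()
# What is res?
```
61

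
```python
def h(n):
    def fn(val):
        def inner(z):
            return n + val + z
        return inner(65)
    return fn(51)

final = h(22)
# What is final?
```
138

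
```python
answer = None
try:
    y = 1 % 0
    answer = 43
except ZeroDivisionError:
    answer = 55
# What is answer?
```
55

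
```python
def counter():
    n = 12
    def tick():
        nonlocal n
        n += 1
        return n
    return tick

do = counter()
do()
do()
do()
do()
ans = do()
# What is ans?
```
17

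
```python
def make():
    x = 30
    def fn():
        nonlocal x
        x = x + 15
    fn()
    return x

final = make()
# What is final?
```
45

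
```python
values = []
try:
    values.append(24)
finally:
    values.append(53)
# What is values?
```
[24, 53]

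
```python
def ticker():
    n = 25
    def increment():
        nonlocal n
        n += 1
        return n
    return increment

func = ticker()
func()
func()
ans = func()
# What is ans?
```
28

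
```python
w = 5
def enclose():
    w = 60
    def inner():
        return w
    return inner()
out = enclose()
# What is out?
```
60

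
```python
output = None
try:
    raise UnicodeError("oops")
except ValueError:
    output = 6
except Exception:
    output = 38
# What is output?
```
6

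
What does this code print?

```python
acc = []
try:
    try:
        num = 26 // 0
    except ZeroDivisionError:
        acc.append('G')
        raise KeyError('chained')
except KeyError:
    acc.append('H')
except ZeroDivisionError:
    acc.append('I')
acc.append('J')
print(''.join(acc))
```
GHJ

KeyError raised and caught, original ZeroDivisionError not re-raised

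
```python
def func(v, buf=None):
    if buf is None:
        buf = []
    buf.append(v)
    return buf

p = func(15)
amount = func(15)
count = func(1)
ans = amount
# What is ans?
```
[15]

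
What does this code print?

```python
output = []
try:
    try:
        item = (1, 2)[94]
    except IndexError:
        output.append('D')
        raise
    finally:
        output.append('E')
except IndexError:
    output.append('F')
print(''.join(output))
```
DEF

finally runs before re-raised exception propagates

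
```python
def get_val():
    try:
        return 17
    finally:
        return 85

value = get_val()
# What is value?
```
85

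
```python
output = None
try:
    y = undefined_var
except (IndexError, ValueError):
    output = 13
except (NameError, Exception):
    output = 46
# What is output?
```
46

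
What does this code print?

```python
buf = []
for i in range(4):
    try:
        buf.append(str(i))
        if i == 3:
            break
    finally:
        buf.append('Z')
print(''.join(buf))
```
0Z1Z2Z3Z

finally runs even when breaking out of loop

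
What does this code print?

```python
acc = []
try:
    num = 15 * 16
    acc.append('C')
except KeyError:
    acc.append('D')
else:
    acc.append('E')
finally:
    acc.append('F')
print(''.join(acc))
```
CEF

else runs before finally when no exception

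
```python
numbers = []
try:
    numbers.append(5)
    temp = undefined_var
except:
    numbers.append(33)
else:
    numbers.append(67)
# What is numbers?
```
[5, 33]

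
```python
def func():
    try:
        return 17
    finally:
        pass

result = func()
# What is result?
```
17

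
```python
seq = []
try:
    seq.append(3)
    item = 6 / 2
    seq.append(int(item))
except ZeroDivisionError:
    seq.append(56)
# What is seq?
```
[3, 3]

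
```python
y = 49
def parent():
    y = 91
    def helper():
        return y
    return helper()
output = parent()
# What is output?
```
91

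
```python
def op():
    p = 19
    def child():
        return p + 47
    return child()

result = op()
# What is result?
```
66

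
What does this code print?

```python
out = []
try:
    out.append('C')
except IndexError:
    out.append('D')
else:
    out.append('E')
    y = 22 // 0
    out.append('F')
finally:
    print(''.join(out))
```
CE

Try succeeds, else appends 'E', ZeroDivisionError in else is uncaught, finally prints before exception propagates ('F' never appended)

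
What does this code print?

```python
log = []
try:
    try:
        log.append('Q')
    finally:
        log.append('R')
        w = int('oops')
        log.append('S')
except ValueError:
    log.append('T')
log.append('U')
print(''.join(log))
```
QRTU

Exception in inner finally caught by outer except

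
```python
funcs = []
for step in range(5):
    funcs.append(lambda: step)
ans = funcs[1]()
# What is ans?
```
4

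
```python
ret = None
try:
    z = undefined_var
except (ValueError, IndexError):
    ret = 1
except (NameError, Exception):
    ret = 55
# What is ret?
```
55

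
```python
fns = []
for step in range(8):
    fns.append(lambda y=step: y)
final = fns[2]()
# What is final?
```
2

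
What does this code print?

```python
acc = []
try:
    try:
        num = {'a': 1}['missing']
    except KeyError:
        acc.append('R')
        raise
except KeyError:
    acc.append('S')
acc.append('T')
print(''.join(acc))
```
RST

raise without argument re-raises current exception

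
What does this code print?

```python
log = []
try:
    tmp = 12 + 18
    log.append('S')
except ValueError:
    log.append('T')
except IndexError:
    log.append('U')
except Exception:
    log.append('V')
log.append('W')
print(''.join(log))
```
SW

No exception, try block completes normally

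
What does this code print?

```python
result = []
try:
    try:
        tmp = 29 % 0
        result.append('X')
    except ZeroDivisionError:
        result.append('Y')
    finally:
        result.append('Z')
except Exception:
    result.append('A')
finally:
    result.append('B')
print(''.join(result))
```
YZB

Both finally blocks run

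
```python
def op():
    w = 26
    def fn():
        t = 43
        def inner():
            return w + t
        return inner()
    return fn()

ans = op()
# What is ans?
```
69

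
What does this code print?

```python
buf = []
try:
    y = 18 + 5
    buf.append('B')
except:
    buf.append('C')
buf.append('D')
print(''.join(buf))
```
BD

No exception, try block completes normally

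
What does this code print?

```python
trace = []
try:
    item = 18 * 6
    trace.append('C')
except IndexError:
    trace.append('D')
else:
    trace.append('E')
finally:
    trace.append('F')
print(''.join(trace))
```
CEF

else runs before finally when no exception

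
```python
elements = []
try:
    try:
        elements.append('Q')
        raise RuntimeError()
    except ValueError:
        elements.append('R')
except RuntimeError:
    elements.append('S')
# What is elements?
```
['Q', 'S']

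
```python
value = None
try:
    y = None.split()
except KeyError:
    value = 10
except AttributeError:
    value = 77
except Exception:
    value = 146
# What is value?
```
77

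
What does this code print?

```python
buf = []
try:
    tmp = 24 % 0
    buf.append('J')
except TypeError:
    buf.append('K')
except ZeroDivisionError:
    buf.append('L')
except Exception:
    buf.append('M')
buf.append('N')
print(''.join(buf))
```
LN

ZeroDivisionError matches before generic Exception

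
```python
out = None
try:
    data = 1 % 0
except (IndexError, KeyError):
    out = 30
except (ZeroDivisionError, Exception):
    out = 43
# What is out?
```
43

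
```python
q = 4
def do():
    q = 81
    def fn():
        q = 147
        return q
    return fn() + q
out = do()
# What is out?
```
228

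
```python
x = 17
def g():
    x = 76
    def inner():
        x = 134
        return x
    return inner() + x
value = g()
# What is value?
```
210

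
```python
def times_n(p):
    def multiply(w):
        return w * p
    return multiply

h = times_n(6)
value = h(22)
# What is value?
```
132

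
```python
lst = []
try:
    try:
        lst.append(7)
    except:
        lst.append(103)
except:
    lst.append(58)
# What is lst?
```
[7]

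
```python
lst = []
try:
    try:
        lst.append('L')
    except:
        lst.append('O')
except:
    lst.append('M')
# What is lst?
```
['L']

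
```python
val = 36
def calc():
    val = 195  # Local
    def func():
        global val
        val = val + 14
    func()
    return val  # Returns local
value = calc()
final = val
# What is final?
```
50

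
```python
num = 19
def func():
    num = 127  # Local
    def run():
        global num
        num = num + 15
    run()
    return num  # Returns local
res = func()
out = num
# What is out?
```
34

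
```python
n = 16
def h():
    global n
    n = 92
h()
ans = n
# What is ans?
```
92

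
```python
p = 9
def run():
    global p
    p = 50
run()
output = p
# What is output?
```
50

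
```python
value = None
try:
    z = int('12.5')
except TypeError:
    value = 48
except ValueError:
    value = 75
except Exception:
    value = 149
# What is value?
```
75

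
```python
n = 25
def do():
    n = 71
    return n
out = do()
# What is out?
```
71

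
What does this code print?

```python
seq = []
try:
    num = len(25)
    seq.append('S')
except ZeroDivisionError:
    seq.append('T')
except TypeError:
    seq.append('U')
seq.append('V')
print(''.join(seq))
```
UV

TypeError is caught by its specific handler, not ZeroDivisionError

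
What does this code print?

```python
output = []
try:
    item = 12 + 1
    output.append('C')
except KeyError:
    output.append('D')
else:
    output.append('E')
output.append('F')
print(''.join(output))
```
CEF

else block runs when no exception occurs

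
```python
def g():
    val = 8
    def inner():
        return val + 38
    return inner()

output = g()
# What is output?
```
46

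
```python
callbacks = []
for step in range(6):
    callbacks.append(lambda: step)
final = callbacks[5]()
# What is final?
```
5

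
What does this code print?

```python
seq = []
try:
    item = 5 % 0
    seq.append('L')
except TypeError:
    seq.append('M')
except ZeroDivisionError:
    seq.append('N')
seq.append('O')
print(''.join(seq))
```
NO

ZeroDivisionError is caught by its specific handler, not TypeError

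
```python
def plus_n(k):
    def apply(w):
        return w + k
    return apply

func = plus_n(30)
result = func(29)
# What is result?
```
59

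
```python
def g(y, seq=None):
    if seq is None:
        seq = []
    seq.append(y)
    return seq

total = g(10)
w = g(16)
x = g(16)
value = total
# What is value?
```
[10]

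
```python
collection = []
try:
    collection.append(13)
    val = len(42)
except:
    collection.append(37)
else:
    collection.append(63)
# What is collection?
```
[13, 37]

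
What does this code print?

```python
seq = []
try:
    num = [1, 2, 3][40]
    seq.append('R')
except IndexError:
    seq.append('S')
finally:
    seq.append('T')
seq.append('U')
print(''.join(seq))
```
STU

finally always runs, even after exception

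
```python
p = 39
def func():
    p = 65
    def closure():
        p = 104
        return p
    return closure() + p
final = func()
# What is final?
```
169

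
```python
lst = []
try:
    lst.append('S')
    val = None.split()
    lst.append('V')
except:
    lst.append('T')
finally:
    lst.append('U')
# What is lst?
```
['S', 'T', 'U']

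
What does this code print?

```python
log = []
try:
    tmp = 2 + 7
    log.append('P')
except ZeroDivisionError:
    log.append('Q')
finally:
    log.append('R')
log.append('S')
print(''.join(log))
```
PRS

finally runs after normal execution too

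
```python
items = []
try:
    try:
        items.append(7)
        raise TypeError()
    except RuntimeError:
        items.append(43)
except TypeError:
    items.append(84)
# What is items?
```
[7, 84]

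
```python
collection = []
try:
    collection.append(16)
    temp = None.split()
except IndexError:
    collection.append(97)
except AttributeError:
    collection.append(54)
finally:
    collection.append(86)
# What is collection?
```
[16, 54, 86]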